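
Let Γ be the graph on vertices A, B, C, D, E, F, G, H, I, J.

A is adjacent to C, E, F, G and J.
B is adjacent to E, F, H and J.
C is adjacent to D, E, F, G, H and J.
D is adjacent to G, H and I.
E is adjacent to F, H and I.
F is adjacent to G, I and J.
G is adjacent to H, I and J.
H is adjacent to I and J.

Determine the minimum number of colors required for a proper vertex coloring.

A, C, F, G, J are mutually adjacent (a clique of size 5), so at least 5 colors are needed.
5 colors suffice: color 1 → {F, H}; color 2 → {B, C, I}; color 3 → {E, G}; color 4 → {D, J}; color 5 → {A}. No two adjacent vertices share a color.

5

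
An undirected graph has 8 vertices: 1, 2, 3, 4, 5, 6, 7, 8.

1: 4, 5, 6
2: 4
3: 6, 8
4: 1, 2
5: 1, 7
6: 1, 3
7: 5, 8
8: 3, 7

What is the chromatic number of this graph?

2

3 and 6 are adjacent, so at least 2 colors are needed.
One proper 2-coloring: 1=a, 2=a, 3=a, 4=b, 5=b, 6=b, 7=a, 8=b. No two adjacent vertices share a color.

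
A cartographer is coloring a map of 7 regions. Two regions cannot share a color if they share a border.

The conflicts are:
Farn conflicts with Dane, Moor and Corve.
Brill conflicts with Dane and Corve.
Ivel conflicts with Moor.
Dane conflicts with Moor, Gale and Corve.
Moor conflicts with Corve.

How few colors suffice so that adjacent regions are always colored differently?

Farn, Dane, Moor, Corve all conflict with each other, so at least 4 colors are needed.
A valid assignment using 4 colors: Farn=4, Brill=2, Ivel=1, Dane=1, Moor=2, Gale=2, Corve=3. Each listed conflict is separated.

4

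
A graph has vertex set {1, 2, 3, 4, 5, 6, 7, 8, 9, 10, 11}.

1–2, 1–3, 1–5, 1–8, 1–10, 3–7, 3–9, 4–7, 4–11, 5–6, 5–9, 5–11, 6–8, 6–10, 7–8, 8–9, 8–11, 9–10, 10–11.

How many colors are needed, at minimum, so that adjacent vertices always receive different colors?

2

1 and 8 are adjacent, so at least 2 colors are needed.
2 colors suffice: color a → {2, 3, 4, 5, 8, 10}; color b → {1, 6, 7, 9, 11}. Every edge joins two different colors.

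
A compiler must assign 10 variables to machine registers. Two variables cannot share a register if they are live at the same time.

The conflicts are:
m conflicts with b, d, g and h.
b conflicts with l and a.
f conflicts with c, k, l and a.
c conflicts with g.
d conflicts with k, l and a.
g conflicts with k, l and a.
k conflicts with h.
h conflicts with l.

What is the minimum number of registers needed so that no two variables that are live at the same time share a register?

b and a conflict, so at least 2 registers are needed.
A valid assignment using 2 registers: m=1, b=2, f=2, c=1, d=2, g=2, k=1, h=2, l=1, a=1. No two conflicting variables share a register.

2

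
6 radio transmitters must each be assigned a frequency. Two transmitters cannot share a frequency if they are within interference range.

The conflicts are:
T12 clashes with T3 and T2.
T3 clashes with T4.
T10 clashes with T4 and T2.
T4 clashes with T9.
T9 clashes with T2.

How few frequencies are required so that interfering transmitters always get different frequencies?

The cycle T3-T12-T2-T9-T4-T3 has odd length 5, so it cannot be 2-colored; at least 3 frequencies are needed.
3 frequencies suffice: frequency 1 → {T4, T2}; frequency 2 → {T12, T10, T9}; frequency 3 → {T3}. No two conflicting transmitters share a frequency.

3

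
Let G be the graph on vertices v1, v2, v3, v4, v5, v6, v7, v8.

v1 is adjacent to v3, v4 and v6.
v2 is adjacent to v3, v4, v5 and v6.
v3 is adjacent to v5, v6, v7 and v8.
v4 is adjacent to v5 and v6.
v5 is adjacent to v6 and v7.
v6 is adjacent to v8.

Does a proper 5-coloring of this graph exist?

Yes

The chromatic number is 4. v2, v3, v5, v6 are mutually adjacent (a clique of size 4), so at least 4 colors are needed.
4 colors suffice: color 1 → {v3, v4}; color 2 → {v6, v7}; color 3 → {v1, v5, v8}; color 4 → {v2}.
Since 5 ≥ 4, a proper 5-coloring certainly exists.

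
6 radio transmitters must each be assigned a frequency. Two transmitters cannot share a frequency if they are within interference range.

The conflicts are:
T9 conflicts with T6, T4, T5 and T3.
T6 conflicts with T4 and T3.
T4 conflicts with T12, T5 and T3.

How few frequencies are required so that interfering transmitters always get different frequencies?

T9, T6, T4, T3 pairwise conflict, so at least 4 frequencies are needed.
4 frequencies suffice: frequency 1 → {T4}; frequency 2 → {T9, T12}; frequency 3 → {T6, T5}; frequency 4 → {T3}. Each listed conflict is separated.

4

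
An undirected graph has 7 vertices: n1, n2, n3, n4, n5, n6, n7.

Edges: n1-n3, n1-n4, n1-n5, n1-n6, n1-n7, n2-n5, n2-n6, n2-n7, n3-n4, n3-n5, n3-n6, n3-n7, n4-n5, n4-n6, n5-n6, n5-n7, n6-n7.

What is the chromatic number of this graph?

n1, n3, n5, n6, n7 form a clique, so at least 5 colors are needed.
5 colors suffice: color 1 → {n5}; color 2 → {n6}; color 3 → {n4, n7}; color 4 → {n1, n2}; color 5 → {n3}. No two adjacent vertices share a color.

5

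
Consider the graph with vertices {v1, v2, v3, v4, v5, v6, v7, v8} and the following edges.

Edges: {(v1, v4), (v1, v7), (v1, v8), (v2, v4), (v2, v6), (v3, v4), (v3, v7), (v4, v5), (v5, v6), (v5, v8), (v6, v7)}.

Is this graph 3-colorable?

Yes

The chromatic number is 3. The cycle v4-v3-v7-v6-v5-v4 has odd length 5, so it cannot be 2-colored; at least 3 colors are needed.
3 colors suffice: color 1 → {v4, v7, v8}; color 2 → {v1, v2, v3, v5}; color 3 → {v6}.
That is already a proper 3-coloring.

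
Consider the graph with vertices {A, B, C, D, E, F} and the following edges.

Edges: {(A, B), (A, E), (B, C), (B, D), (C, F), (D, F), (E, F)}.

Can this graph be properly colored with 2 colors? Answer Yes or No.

No

The cycle B-A-E-F-D-B has odd length 5, so it cannot be 2-colored; at least 3 colors are needed.
So 2 colors are not enough.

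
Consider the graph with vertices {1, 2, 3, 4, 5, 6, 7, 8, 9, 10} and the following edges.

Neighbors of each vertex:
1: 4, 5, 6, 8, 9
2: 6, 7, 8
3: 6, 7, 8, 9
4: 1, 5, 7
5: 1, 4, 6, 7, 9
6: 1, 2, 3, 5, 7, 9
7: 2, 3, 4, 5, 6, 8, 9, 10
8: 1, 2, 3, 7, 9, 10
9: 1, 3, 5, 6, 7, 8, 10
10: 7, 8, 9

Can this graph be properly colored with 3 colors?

7, 8, 9, 10 form a clique, so at least 4 colors are needed.
So 3 colors are not enough.

No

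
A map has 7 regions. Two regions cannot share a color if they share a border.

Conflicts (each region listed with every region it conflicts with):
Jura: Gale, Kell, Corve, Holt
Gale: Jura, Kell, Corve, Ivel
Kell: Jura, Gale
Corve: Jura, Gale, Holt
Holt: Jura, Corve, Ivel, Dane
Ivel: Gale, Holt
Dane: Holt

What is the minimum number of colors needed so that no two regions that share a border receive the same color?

3

Jura, Corve, Holt pairwise conflict, so at least 3 colors are needed.
3 colors suffice: color 1 → {Gale, Holt}; color 2 → {Jura, Ivel, Dane}; color 3 → {Kell, Corve}. Each listed conflict is separated.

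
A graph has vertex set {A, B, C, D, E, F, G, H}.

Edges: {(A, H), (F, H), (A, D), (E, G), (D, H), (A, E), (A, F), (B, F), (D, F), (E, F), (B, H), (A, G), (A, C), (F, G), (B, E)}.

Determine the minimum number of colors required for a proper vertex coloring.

A, E, F, G form a clique, so at least 4 colors are needed.
4 colors suffice: color 1 → {C, F}; color 2 → {A, B}; color 3 → {E, H}; color 4 → {D, G}. Each edge has distinct colors on its endpoints.

4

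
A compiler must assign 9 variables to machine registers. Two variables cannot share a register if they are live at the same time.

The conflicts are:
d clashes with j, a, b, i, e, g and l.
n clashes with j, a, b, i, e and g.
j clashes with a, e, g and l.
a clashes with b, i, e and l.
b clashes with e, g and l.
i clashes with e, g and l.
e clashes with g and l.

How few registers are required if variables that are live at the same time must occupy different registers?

5

d, a, b, e, l pairwise conflict, so at least 5 registers are needed.
5 registers suffice: register 1 → {e}; register 2 → {d, n}; register 3 → {a, g}; register 4 → {l}; register 5 → {j, b, i}. Every pair that conflicts lands in different registers.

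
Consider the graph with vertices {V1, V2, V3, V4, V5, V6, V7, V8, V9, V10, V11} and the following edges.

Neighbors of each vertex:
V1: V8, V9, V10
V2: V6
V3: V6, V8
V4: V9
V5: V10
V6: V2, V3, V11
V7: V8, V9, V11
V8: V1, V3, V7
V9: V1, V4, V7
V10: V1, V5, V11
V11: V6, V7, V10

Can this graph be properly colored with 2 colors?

The cycle V8-V3-V6-V11-V7-V8 has odd length 5, so it cannot be 2-colored; at least 3 colors are needed.
So 2 colors are not enough.

No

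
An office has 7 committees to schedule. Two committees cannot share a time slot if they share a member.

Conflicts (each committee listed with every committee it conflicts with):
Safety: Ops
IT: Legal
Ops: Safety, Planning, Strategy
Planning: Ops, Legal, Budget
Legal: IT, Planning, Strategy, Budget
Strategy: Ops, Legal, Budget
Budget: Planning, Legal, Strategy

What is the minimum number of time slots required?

Planning, Legal, Budget are mutually in conflict, so at least 3 time slots are needed.
3 time slots suffice: time slot 1 → {Ops, Legal}; time slot 2 → {Safety, IT, Planning, Strategy}; time slot 3 → {Budget}. No two conflicting committees share a time slot.

3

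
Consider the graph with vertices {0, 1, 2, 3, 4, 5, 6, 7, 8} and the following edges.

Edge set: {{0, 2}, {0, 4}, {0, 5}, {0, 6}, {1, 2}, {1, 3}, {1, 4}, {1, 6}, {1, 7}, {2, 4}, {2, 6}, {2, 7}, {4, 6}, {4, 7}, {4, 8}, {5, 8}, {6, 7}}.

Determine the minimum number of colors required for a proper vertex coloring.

1, 2, 4, 6, 7 are pairwise adjacent (a clique of size 5), so at least 5 colors are needed.
5 colors suffice: color red → {3, 4, 5}; color blue → {6, 8}; color green → {0, 1}; color yellow → {2}; color purple → {7}. No two adjacent vertices share a color.

5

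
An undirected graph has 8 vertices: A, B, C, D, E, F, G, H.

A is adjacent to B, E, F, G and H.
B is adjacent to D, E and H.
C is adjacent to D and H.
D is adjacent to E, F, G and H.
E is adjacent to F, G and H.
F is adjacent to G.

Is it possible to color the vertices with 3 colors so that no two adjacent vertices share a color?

B, D, E, H are pairwise adjacent (a clique of size 4), so at least 4 colors are needed.
So 3 colors are not enough.

No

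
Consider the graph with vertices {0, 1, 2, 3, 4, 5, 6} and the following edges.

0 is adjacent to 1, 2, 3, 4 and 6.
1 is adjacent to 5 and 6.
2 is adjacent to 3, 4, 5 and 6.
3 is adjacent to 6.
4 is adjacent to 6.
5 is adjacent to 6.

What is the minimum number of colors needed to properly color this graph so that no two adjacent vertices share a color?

0, 2, 3, 6 are pairwise adjacent (a clique of size 4), so at least 4 colors are needed.
4 colors suffice: color a → {6}; color b → {0, 5}; color c → {1, 2}; color d → {3, 4}. Every edge joins two different colors.

4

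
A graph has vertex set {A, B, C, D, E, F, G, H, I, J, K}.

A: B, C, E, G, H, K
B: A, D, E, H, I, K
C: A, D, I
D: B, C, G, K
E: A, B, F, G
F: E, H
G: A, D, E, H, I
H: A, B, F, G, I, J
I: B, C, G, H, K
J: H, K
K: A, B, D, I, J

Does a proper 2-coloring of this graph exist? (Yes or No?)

No

A, G, H are pairwise adjacent, so at least 3 colors are needed.
So 2 colors are not enough.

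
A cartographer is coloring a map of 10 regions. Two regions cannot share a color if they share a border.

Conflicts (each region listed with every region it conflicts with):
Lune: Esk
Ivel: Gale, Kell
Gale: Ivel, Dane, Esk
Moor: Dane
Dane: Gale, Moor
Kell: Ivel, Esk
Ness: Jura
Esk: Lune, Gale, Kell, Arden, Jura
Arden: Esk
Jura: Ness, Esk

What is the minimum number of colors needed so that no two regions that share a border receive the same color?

Ivel and Gale conflict, so at least 2 colors are needed.
2 colors suffice: color 1 → {Ivel, Dane, Ness, Esk}; color 2 → {Lune, Gale, Moor, Kell, Arden, Jura}. No two conflicting regions share a color.

2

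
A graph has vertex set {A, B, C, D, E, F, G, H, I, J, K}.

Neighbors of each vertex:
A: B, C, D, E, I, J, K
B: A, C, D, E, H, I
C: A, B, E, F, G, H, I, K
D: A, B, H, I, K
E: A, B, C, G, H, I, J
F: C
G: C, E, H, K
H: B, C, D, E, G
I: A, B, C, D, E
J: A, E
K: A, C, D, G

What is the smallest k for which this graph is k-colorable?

5

A, B, C, E, I are pairwise adjacent (a clique of size 5), so at least 5 colors are needed.
5 colors suffice: color red → {C, D, J}; color blue → {E, F, K}; color green → {A, H}; color yellow → {B, G}; color purple → {I}. No two adjacent vertices share a color.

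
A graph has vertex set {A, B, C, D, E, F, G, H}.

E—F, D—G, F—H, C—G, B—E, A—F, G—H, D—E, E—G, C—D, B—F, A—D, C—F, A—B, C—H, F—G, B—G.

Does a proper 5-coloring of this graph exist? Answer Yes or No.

Yes

The chromatic number is 4. B, E, F, G are pairwise adjacent (a clique of size 4), so at least 4 colors are needed.
4 colors suffice: color 1 → {A, G}; color 2 → {D, F}; color 3 → {C, E}; color 4 → {B, H}.
Since 5 ≥ 4, a proper 5-coloring certainly exists.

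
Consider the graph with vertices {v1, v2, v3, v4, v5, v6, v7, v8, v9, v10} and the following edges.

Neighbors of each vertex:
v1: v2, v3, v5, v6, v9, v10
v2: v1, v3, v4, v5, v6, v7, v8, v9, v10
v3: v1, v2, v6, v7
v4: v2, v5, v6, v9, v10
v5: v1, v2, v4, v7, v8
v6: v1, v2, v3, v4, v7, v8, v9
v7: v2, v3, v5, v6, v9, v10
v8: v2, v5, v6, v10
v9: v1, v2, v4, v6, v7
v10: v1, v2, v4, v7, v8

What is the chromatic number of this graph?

4

v2, v3, v6, v7 are mutually adjacent (a clique of size 4), so at least 4 colors are needed.
4 colors suffice: color 1 → {v2}; color 2 → {v5, v6, v10}; color 3 → {v1, v4, v7, v8}; color 4 → {v3, v9}. Each edge has distinct colors on its endpoints.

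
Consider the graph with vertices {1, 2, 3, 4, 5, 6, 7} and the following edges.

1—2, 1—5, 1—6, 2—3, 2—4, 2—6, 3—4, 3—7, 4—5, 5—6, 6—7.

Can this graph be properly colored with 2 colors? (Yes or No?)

No

1, 2, 6 form a triangle, so at least 3 colors are needed.
So 2 colors are not enough.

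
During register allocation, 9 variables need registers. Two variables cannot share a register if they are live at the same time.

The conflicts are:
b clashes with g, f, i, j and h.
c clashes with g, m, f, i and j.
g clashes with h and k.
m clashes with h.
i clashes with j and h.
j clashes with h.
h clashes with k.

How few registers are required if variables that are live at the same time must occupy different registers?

b, i, j, h all conflict with each other, so at least 4 registers are needed.
4 registers suffice: register 1 → {c, h}; register 2 → {b, m, k}; register 3 → {g, f, j}; register 4 → {i}. Each listed conflict is separated.

4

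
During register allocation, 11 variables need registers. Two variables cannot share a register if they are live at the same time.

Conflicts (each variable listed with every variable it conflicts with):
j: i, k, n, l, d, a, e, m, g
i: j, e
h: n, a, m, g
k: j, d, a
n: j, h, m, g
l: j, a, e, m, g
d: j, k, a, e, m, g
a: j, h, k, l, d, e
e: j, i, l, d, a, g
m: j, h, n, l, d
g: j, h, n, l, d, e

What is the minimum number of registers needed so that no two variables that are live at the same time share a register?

j, l, e, g all conflict with each other, so at least 4 registers are needed.
A valid assignment using 4 registers: j=1, i=3, h=1, k=2, n=3, l=3, d=3, a=4, e=2, m=2, g=4. No two conflicting variables share a register.

4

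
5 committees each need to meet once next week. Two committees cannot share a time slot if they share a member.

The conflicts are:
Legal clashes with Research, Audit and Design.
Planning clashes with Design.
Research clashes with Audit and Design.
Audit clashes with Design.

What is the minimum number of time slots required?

Legal, Research, Audit, Design pairwise conflict, so at least 4 time slots are needed.
Using 4 time slots: Legal=2, Planning=2, Research=4, Audit=3, Design=1. No two conflicting committees share a time slot.

4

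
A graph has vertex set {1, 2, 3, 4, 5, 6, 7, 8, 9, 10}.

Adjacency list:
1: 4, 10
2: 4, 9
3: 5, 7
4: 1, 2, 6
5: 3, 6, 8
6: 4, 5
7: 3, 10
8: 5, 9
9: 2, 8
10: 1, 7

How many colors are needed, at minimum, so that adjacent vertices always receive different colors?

The cycle 10-1-4-6-5-3-7-10 has odd length 7, so it cannot be 2-colored; at least 3 colors are needed.
3 colors suffice: color red → {4, 5, 7, 9}; color blue → {1, 2, 3, 6, 8}; color green → {10}. Each edge has distinct colors on its endpoints.

3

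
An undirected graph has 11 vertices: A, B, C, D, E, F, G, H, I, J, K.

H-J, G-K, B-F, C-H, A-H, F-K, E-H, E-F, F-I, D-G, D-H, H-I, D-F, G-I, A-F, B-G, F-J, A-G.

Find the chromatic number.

2

G and K are adjacent, so at least 2 colors are needed.
2 colors suffice: A=blue, B=blue, C=blue, D=blue, E=blue, F=red, G=red, H=red, I=blue, J=blue, K=blue. No two adjacent vertices share a color.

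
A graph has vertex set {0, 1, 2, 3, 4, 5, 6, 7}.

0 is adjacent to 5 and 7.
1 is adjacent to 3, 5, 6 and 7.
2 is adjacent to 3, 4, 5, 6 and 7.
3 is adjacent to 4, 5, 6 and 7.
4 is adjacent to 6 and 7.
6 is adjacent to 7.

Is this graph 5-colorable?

Yes

The chromatic number is 5. 2, 3, 4, 6, 7 form a clique, so at least 5 colors are needed.
One proper 5-coloring: 0=b, 1=c, 2=c, 3=b, 4=e, 5=a, 6=d, 7=a.
That is already a proper 5-coloring.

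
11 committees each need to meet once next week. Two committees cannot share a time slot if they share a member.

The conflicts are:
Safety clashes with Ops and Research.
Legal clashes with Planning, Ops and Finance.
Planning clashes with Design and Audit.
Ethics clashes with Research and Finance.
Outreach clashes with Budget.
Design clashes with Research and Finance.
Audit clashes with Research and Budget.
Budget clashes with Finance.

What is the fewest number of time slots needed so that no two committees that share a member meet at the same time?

3

The cycle Planning-Legal-Finance-Budget-Audit-Planning has odd length 5, so it cannot be 2-colored; at least 3 time slots are needed.
3 time slots suffice: time slot 1 → {Planning, Outreach, Ops, Research, Finance}; time slot 2 → {Safety, Legal, Ethics, Design, Budget}; time slot 3 → {Audit}. Each listed conflict is separated.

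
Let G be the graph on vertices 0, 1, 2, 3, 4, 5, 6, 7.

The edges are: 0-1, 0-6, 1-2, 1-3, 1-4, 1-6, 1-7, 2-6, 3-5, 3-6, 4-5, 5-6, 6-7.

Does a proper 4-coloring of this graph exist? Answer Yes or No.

The chromatic number is 3. 1, 2, 6 are pairwise adjacent, so at least 3 colors are needed.
3 colors suffice: color a → {1, 5}; color b → {4, 6}; color c → {0, 2, 3, 7}.
Since 4 ≥ 3, a proper 4-coloring certainly exists.

Yes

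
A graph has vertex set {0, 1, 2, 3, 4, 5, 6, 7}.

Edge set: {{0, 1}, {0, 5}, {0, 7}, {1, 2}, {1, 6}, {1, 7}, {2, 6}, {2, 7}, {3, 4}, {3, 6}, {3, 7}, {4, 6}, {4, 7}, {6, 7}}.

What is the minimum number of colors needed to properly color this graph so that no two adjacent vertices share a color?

4

3, 4, 6, 7 are pairwise adjacent (a clique of size 4), so at least 4 colors are needed.
4 colors suffice: 0=blue, 1=green, 2=yellow, 3=yellow, 4=green, 5=red, 6=blue, 7=red. Each edge has distinct colors on its endpoints.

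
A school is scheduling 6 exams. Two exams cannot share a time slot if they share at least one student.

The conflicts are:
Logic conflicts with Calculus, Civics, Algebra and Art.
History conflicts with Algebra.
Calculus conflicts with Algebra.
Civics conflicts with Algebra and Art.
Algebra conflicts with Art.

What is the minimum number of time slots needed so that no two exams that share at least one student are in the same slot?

Logic, Civics, Algebra, Art are mutually in conflict, so at least 4 time slots are needed.
A valid assignment using 4 time slots: Logic=2, History=2, Calculus=3, Civics=4, Algebra=1, Art=3. No two conflicting exams share a time slot.

4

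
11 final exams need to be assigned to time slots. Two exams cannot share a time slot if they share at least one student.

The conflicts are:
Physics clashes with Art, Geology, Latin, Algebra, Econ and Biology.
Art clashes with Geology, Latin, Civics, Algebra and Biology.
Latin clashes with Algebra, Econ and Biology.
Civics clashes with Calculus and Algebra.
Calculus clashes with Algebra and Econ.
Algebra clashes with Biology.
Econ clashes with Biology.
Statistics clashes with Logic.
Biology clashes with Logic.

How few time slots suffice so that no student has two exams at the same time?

Physics, Art, Latin, Algebra, Biology all conflict with each other, so at least 5 time slots are needed.
A valid assignment using 5 time slots: Physics=4, Art=2, Geology=1, Latin=5, Civics=4, Calculus=1, Algebra=3, Econ=2, Statistics=1, Biology=1, Logic=2. No two conflicting exams share a time slot.

5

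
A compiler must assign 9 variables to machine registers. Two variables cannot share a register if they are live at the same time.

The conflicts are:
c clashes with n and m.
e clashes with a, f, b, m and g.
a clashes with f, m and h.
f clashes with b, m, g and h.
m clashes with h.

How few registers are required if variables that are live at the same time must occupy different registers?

4

a, f, m, h pairwise conflict, so at least 4 registers are needed.
4 registers suffice: c=1, n=2, e=3, a=4, f=1, b=2, m=2, g=2, h=3. No two conflicting variables share a register.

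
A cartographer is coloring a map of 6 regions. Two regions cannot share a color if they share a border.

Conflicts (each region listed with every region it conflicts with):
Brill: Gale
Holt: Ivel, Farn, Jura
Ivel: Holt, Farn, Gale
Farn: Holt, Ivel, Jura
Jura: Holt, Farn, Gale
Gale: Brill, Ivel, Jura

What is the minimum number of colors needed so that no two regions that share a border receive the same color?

Holt, Ivel, Farn are mutually in conflict, so at least 3 colors are needed.
3 colors suffice: color 1 → {Holt, Gale}; color 2 → {Brill, Farn}; color 3 → {Ivel, Jura}. No two conflicting regions share a color.

3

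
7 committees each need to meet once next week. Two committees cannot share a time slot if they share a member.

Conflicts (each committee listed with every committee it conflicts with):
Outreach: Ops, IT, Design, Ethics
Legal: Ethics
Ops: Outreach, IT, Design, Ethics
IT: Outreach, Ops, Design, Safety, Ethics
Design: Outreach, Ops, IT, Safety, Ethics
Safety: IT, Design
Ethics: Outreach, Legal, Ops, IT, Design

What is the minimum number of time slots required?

Outreach, Ops, IT, Design, Ethics pairwise conflict, so at least 5 time slots are needed.
Using 5 time slots: Outreach=5, Legal=1, Ops=4, IT=3, Design=1, Safety=2, Ethics=2. Each listed conflict is separated.

5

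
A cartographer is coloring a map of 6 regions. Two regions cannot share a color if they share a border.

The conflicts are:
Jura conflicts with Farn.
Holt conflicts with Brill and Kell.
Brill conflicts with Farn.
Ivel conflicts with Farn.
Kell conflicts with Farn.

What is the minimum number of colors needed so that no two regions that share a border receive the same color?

2

Holt and Kell conflict, so at least 2 colors are needed.
One proper 2-coloring: Jura=2, Holt=1, Brill=2, Ivel=2, Kell=2, Farn=1. No two conflicting regions share a color.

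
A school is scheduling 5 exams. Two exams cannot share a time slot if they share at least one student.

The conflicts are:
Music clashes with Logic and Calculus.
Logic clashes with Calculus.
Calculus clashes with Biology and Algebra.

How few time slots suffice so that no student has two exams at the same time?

Music, Logic, Calculus all conflict with each other, so at least 3 time slots are needed.
A valid assignment using 3 time slots: Music=2, Logic=3, Calculus=1, Biology=2, Algebra=2. No two conflicting exams share a time slot.

3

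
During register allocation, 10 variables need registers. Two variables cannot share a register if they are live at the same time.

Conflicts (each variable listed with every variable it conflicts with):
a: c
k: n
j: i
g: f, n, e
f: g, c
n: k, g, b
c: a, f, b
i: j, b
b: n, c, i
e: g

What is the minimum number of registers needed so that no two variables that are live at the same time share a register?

3

The cycle b-n-g-f-c-b has odd length 5, so it cannot be 2-colored; at least 3 registers are needed.
A valid assignment using 3 registers: a=2, k=1, j=2, g=1, f=2, n=3, c=1, i=1, b=2, e=2. Each listed conflict is separated.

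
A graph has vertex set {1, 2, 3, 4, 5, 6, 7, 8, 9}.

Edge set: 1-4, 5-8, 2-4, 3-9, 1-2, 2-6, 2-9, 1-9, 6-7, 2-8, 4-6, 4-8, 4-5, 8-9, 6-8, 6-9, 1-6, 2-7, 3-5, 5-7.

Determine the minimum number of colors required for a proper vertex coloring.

2, 4, 6, 8 form a clique, so at least 4 colors are needed.
4 colors suffice: color red → {5, 6}; color blue → {2, 3}; color green → {1, 7, 8}; color yellow → {4, 9}. Every edge joins two different colors.

4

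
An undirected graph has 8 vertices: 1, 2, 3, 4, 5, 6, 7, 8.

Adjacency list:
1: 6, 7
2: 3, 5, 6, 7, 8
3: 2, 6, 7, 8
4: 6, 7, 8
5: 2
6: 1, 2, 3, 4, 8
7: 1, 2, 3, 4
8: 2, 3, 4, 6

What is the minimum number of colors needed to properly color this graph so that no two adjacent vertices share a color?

2, 3, 6, 8 are mutually adjacent (a clique of size 4), so at least 4 colors are needed.
4 colors suffice: color red → {1, 2, 4}; color blue → {5, 6, 7}; color green → {3}; color yellow → {8}. Every edge joins two different colors.

4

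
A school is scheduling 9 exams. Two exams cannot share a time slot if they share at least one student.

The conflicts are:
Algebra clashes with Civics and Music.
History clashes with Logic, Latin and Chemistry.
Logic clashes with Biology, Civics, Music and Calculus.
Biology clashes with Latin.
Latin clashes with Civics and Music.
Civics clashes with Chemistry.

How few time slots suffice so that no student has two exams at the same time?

Civics and Chemistry conflict, so at least 2 time slots are needed.
Using 2 time slots: Algebra=1, History=2, Logic=1, Biology=2, Latin=1, Civics=2, Music=2, Chemistry=1, Calculus=2. Every pair that conflicts lands in different time slots.

2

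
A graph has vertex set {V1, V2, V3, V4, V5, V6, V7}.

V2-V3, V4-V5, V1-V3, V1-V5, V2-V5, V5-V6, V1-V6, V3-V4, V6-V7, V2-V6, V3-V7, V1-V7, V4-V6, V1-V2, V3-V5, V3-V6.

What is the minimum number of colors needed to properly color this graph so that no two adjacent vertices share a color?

V1, V2, V3, V5, V6 are mutually adjacent (a clique of size 5), so at least 5 colors are needed.
5 colors suffice: color red → {V3}; color blue → {V6}; color green → {V5, V7}; color yellow → {V1, V4}; color purple → {V2}. No two adjacent vertices share a color.

5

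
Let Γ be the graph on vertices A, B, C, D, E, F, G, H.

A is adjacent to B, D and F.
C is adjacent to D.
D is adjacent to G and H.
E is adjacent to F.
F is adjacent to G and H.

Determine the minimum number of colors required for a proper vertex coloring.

F and H are adjacent, so at least 2 colors are needed.
2 colors suffice: color red → {B, D, F}; color blue → {A, C, E, G, H}. Each edge has distinct colors on its endpoints.

2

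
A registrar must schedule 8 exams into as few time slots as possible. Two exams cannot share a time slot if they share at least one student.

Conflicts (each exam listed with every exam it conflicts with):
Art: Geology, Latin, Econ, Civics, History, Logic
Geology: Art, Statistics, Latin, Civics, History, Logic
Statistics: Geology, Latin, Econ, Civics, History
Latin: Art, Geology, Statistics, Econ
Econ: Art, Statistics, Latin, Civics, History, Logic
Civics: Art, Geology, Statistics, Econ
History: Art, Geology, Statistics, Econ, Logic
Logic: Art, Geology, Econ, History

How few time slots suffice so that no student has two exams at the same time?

4

Art, Geology, History, Logic pairwise conflict, so at least 4 time slots are needed.
4 time slots suffice: time slot 1 → {Geology, Econ}; time slot 2 → {Art, Statistics}; time slot 3 → {Latin, Civics, History}; time slot 4 → {Logic}. Every pair that conflicts lands in different time slots.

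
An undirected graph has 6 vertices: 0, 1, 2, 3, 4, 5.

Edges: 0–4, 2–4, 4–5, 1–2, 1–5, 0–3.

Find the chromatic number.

2

1 and 5 are adjacent, so at least 2 colors are needed.
2 colors suffice: color a → {1, 3, 4}; color b → {0, 2, 5}. No two adjacent vertices share a color.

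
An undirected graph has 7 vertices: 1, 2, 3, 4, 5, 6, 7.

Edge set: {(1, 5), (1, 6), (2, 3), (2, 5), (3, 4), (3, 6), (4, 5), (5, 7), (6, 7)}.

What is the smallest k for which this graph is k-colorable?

The cycle 2-5-1-6-3-2 has odd length 5, so it cannot be 2-colored; at least 3 colors are needed.
One proper 3-coloring: 1=green, 2=blue, 3=red, 4=blue, 5=red, 6=blue, 7=green. No two adjacent vertices share a color.

3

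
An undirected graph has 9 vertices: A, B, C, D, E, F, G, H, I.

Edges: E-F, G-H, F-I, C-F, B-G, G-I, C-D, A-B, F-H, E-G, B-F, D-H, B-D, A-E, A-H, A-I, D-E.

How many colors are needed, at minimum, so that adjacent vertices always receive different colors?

D and H are adjacent, so at least 2 colors are needed.
One proper 2-coloring: A=red, B=blue, C=blue, D=red, E=blue, F=red, G=red, H=blue, I=blue. No two adjacent vertices share a color.

2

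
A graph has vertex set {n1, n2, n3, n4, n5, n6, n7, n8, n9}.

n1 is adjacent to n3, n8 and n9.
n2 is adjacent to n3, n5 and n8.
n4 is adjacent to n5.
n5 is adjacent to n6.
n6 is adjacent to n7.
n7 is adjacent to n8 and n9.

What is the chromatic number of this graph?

3

The cycle n8-n7-n6-n5-n2-n8 has odd length 5, so it cannot be 2-colored; at least 3 colors are needed.
3 colors suffice: color 1 → {n1, n5, n7}; color 2 → {n3, n4, n6, n8, n9}; color 3 → {n2}. Every edge joins two different colors.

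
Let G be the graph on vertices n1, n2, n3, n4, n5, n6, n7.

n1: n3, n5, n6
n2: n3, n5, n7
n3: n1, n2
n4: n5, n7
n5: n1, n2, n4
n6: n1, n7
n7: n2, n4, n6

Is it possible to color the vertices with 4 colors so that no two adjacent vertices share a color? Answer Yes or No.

The chromatic number is 3. The cycle n6-n1-n3-n2-n7-n6 has odd length 5, so it cannot be 2-colored; at least 3 colors are needed.
3 colors suffice: n1=blue, n2=blue, n3=red, n4=blue, n5=red, n6=green, n7=red.
Since 4 ≥ 3, a proper 4-coloring certainly exists.

Yes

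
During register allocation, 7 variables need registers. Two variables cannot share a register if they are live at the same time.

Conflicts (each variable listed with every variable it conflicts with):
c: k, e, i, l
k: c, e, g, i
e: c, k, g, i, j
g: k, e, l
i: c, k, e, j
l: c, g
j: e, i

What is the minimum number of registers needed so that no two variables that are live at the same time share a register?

4

c, k, e, i all conflict with each other, so at least 4 registers are needed.
4 registers suffice: c=4, k=3, e=1, g=2, i=2, l=1, j=3. No two conflicting variables share a register.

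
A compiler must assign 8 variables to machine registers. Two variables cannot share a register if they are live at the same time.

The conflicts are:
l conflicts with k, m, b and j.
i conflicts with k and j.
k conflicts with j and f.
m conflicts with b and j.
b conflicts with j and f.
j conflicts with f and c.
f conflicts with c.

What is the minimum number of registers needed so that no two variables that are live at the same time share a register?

4

l, m, b, j pairwise conflict, so at least 4 registers are needed.
4 registers suffice: register 1 → {j}; register 2 → {k, b, c}; register 3 → {l, i, f}; register 4 → {m}. Every pair that conflicts lands in different registers.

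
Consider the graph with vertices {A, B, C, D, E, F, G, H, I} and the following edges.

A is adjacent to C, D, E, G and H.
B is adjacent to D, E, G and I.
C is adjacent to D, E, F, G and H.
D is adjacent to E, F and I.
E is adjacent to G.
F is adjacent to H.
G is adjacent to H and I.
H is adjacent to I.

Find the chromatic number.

4

A, C, G, H form a clique, so at least 4 colors are needed.
4 colors suffice: color red → {D, G}; color blue → {C, I}; color green → {A, B, F}; color yellow → {E, H}. No two adjacent vertices share a color.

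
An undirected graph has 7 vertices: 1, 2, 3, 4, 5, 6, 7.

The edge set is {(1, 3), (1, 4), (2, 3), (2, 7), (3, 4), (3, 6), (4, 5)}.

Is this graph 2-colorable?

1, 3, 4 form a triangle, so at least 3 colors are needed.
So 2 colors are not enough.

No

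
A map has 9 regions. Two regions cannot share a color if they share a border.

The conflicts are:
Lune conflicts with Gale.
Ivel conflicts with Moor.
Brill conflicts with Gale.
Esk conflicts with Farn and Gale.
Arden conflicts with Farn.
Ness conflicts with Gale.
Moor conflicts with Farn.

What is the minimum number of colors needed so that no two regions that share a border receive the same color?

Brill and Gale conflict, so at least 2 colors are needed.
2 colors suffice: color 1 → {Ivel, Farn, Gale}; color 2 → {Lune, Brill, Esk, Arden, Ness, Moor}. Every pair that conflicts lands in different colors.

2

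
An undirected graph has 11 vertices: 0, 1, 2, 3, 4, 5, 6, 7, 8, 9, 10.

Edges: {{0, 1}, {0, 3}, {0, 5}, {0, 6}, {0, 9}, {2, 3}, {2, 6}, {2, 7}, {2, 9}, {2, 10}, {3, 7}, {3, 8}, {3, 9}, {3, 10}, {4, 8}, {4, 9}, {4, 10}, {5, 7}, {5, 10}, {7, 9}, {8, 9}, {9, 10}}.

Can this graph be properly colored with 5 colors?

The chromatic number is 4. 2, 3, 7, 9 form a clique, so at least 4 colors are needed.
4 colors suffice: color a → {1, 5, 6, 9}; color b → {3, 4}; color c → {0, 2, 8}; color d → {7, 10}.
Since 5 ≥ 4, a proper 5-coloring certainly exists.

Yes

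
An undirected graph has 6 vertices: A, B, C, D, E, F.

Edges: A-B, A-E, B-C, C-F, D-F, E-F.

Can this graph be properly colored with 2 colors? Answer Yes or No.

No

The cycle A-E-F-C-B-A has odd length 5, so it cannot be 2-colored; at least 3 colors are needed.
So 2 colors are not enough.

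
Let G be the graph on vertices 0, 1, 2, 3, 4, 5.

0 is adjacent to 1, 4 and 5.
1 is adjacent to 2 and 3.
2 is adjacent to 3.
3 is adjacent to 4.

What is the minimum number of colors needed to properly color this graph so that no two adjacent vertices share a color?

3

1, 2, 3 are pairwise adjacent, so at least 3 colors are needed.
3 colors suffice: color red → {0, 3}; color blue → {1, 4, 5}; color green → {2}. Every edge joins two different colors.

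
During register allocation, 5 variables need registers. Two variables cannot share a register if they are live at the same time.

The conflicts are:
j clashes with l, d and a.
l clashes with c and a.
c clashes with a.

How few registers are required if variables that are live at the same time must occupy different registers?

j, l, a pairwise conflict, so at least 3 registers are needed.
A valid assignment using 3 registers: j=1, l=3, c=1, d=2, a=2. Each listed conflict is separated.

3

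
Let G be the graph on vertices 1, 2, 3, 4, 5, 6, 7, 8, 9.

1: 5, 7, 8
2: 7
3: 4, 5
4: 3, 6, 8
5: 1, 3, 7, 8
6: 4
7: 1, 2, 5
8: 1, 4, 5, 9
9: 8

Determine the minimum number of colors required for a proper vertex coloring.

1, 5, 8 are mutually adjacent, so at least 3 colors are needed.
A valid assignment using 3 colors: 1=c, 2=b, 3=a, 4=b, 5=b, 6=a, 7=a, 8=a, 9=b. Each edge has distinct colors on its endpoints.

3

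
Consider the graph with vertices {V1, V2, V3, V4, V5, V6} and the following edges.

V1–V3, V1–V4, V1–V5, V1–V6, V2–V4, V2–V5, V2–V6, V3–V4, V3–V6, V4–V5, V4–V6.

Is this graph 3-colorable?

No

V1, V3, V4, V6 are pairwise adjacent (a clique of size 4), so at least 4 colors are needed.
So 3 colors are not enough.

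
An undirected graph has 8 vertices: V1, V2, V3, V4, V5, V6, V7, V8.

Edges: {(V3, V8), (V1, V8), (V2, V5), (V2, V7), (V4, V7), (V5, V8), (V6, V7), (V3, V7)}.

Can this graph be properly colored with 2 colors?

No

The cycle V3-V7-V2-V5-V8-V3 has odd length 5, so it cannot be 2-colored; at least 3 colors are needed.
So 2 colors are not enough.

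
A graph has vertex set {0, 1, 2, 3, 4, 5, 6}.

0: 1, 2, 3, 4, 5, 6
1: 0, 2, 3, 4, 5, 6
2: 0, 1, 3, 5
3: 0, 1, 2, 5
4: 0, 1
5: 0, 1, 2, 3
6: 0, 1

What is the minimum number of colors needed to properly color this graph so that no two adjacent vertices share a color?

5

0, 1, 2, 3, 5 are pairwise adjacent (a clique of size 5), so at least 5 colors are needed.
5 colors suffice: color red → {0}; color blue → {1}; color green → {3, 4, 6}; color yellow → {5}; color purple → {2}. No two adjacent vertices share a color.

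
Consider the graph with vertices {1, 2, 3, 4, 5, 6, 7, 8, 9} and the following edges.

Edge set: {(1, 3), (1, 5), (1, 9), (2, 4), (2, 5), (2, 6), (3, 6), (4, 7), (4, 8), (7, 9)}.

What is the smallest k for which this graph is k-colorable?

3

The cycle 6-3-1-5-2-6 has odd length 5, so it cannot be 2-colored; at least 3 colors are needed.
3 colors suffice: color a → {1, 2, 7, 8}; color b → {3, 4, 5, 9}; color c → {6}. No two adjacent vertices share a color.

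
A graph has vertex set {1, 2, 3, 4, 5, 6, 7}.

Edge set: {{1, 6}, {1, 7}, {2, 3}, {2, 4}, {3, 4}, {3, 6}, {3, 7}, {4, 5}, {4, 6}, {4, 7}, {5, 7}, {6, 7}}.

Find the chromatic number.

4

3, 4, 6, 7 are mutually adjacent (a clique of size 4), so at least 4 colors are needed.
4 colors suffice: color red → {1, 4}; color blue → {2, 7}; color green → {3, 5}; color yellow → {6}. No two adjacent vertices share a color.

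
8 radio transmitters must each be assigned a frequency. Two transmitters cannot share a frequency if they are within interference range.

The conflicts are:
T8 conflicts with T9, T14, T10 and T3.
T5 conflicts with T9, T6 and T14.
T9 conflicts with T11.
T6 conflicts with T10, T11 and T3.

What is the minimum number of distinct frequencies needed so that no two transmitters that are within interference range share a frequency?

The cycle T5-T6-T3-T8-T14-T5 has odd length 5, so it cannot be 2-colored; at least 3 frequencies are needed.
Using 3 frequencies: T8=1, T5=3, T9=2, T6=1, T14=2, T10=2, T11=3, T3=2. Each listed conflict is separated.

3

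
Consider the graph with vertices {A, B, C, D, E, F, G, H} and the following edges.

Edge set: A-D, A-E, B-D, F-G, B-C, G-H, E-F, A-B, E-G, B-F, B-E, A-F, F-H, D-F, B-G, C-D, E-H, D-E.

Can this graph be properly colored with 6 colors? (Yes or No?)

The chromatic number is 5. A, B, D, E, F are pairwise adjacent (a clique of size 5), so at least 5 colors are needed.
One proper 5-coloring: A=5, B=1, C=2, D=4, E=2, F=3, G=4, H=1.
Since 6 ≥ 5, a proper 6-coloring certainly exists.

Yes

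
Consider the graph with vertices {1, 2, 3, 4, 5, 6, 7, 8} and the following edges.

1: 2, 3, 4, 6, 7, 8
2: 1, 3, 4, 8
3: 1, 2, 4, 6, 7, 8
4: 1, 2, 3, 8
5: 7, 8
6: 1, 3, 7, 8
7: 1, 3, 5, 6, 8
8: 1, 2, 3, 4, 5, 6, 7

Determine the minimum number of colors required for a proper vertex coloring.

1, 2, 3, 4, 8 are pairwise adjacent (a clique of size 5), so at least 5 colors are needed.
5 colors suffice: color red → {8}; color blue → {1, 5}; color green → {3}; color yellow → {2, 7}; color purple → {4, 6}. Every edge joins two different colors.

5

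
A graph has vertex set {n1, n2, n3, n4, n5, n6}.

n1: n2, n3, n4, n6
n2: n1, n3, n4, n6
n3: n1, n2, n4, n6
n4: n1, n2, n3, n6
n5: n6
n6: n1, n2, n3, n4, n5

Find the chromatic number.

5

n1, n2, n3, n4, n6 are mutually adjacent (a clique of size 5), so at least 5 colors are needed.
5 colors suffice: n1=3, n2=2, n3=5, n4=4, n5=2, n6=1. Each edge has distinct colors on its endpoints.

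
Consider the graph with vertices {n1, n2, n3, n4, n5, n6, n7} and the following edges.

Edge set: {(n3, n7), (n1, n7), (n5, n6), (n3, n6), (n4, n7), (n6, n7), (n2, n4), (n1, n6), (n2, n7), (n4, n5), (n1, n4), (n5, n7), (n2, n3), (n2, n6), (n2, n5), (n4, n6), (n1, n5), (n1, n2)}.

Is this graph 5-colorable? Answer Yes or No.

n1, n2, n4, n5, n6, n7 are mutually adjacent (a clique of size 6), so at least 6 colors are needed.
So 5 colors are not enough.

No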